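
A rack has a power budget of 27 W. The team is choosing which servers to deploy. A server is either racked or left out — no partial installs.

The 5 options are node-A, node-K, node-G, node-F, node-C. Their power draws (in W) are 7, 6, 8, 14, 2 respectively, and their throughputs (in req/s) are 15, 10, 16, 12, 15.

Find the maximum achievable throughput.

This is a 0-1 knapsack instance.
node-A + node-G + node-C: power draw 7 + 8 + 2 = 17 ≤ 27, throughput 15 + 16 + 15 = 46.
node-A + node-K + node-G + node-C: power draw 7 + 6 + 8 + 2 = 23 ≤ 27, throughput 15 + 10 + 16 + 15 = 56.
Best is node-A, node-K, node-G, and node-C with total throughput 56.

56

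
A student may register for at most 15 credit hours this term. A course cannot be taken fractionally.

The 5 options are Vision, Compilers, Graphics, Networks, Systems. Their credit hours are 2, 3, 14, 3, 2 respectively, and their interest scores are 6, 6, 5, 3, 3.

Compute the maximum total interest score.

18

Take Vision, Compilers, Networks, and Systems: credit hours 2 + 3 + 3 + 2 = 10 ≤ 15, interest score 6 + 6 + 3 + 3 = 18.
No other feasible combination does better.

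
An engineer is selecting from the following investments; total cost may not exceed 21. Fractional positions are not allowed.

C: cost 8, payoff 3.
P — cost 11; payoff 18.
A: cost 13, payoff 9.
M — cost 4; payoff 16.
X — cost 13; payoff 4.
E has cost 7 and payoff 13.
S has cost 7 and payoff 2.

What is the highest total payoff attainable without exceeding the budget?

Allowing fractional choices, the relaxed optimum would be about 45.4, but investments are indivisible.
P + E: cost 11 + 7 = 18 ≤ 21, payoff 18 + 13 = 31.
P + M: cost 11 + 4 = 15 ≤ 21, payoff 18 + 16 = 34.
C + M + E: cost 8 + 4 + 7 = 19 ≤ 21, payoff 3 + 16 + 13 = 32.
Best is P and M with total payoff 34.

34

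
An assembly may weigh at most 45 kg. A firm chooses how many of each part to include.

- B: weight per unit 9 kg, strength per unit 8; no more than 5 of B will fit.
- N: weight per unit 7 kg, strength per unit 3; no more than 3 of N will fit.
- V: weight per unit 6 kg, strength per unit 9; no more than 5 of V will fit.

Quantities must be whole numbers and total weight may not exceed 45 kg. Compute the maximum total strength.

53

V has the best ratio (9/6); taking only V gives at most 5×9 = 45 (stopped by the supply cap of 5).
Mixing does better — 1×B and 5×V: weight 39 ≤ 45, strength 1·8 + 5·9 = 53.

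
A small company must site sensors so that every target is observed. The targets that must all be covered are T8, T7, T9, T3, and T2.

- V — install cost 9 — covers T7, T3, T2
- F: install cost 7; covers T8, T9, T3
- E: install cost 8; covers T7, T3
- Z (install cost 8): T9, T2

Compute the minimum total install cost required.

This is a weighted set-cover instance.
Choose V and F: together they cover T8, T7, T9, T3, T2 — every target.
Total install cost: 9 + 7 = 16.
No cover costs less than 16.

16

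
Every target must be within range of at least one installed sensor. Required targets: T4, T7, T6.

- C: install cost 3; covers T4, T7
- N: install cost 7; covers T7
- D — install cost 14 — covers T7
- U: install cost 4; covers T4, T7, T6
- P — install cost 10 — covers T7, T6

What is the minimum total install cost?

4

U alone covers T4, T7, T6 — every target.
Total install cost: 4.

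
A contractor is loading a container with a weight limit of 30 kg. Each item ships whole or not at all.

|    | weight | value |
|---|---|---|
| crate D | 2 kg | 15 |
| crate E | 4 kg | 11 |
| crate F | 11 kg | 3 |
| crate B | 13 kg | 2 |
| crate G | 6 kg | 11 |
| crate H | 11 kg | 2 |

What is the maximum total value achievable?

40

This is an integer program with binary decision variables.
crate D + crate E + crate G + crate H: weight 2 + 4 + 6 + 11 = 23 ≤ 30, value 15 + 11 + 11 + 2 = 39.
crate D + crate E + crate F + crate G: weight 2 + 4 + 11 + 6 = 23 ≤ 30, value 15 + 11 + 3 + 11 = 40.
Best is crate D, crate E, crate F, and crate G with total value 40.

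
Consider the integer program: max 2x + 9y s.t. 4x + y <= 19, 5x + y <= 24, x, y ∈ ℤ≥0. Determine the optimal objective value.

171

(x,y)=(0,19): 4·0+1·19=19≤19, 5·0+1·19=19≤24, objective 171.
(x,y)=(0,18): 4·0+1·18=18≤19, 5·0+1·18=18≤24, objective 162.
Maximum is 171 at (x,y)=(0,19).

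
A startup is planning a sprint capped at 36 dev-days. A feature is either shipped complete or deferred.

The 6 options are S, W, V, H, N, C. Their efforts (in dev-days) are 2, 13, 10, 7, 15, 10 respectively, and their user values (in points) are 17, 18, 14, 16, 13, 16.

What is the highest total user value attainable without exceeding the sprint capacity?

67

S + W + H + C: effort 2 + 13 + 7 + 10 = 32 ≤ 36, user value 17 + 18 + 16 + 16 = 67.
S + W + V + H: effort 2 + 13 + 10 + 7 = 32 ≤ 36, user value 17 + 18 + 14 + 16 = 65.
Best is S, W, H, and C with total user value 67.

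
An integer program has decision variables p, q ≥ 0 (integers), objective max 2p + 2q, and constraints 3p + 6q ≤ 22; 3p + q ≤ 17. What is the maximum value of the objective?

12

Relaxing integrality, the LP optimum is 12.67 at (p,q) = (5.33, 1), which is not an integer point.
(p,q)=(5,1) is feasible, giving 12.
(p,q)=(5,0) is feasible, giving 10.
(p,q)=(4,1) is feasible, giving 10.
(p,q)=(4,0) is feasible, giving 8.
No feasible integer point exceeds 12.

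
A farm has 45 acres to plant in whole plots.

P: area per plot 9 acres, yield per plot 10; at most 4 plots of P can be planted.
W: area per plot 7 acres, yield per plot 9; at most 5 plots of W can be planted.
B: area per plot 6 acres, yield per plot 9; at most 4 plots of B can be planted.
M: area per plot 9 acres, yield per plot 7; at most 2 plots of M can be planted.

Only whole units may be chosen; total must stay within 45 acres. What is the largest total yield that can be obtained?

3×W and 4×B: area 45 ≤ 45, yield 3·9 + 4·9 = 63.
3×P and 3×B: area 45 ≤ 45, yield 3·10 + 3·9 = 57.
Best is 63.

63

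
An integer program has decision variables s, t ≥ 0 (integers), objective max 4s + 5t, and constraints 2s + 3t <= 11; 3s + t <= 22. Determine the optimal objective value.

21

(s,t)=(4,1): 2·4+3·1=11≤11, 3·4+1·1=13≤22, objective 21.
(s,t)=(5,0): 2·5+3·0=10≤11, 3·5+1·0=15≤22, objective 20.
(s,t)=(3,1): 2·3+3·1=9≤11, 3·3+1·1=10≤22, objective 17.
Maximum is 21 at (s,t)=(4,1).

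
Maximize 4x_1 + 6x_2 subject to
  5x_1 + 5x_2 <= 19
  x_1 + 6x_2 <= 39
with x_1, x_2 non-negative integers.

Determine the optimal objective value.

(x_1,x_2)=(0,3) is feasible, giving 18.
(x_1,x_2)=(1,2) is feasible, giving 16.
(x_1,x_2)=(0,2) is feasible, giving 12.
No feasible integer point exceeds 18.

18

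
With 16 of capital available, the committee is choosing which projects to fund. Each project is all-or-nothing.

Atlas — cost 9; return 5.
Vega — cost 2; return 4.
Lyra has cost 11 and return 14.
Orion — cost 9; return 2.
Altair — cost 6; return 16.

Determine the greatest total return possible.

Allowing fractional choices, the relaxed optimum would be about 30.2, but projects are indivisible.
Atlas + Altair: cost 9 + 6 = 15 ≤ 16, return 5 + 16 = 21.
Vega + Lyra: cost 2 + 11 = 13 ≤ 16, return 4 + 14 = 18.
Vega + Altair: cost 2 + 6 = 8 ≤ 16, return 4 + 16 = 20.
Best is Atlas and Altair with total return 21.

21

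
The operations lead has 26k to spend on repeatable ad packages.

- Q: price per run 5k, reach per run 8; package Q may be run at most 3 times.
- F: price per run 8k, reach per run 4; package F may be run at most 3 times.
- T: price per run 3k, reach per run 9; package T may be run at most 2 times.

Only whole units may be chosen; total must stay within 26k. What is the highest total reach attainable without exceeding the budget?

42

2×Q, 1×F, and 2×T: price 24 ≤ 26, reach 2·8 + 1·4 + 2·9 = 38.
3×Q and 2×T: price 21 ≤ 26, reach 3·8 + 2·9 = 42.
Best is 42.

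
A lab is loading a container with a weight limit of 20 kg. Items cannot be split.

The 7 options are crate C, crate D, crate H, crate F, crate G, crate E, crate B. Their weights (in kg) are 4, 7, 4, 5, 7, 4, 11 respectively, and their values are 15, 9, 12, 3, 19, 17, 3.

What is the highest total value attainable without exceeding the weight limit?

This is a 0-1 knapsack instance.
Take crate C, crate H, crate G, and crate E: weight 4 + 4 + 7 + 4 = 19 ≤ 20, value 15 + 12 + 19 + 17 = 63.
No other feasible combination does better.

63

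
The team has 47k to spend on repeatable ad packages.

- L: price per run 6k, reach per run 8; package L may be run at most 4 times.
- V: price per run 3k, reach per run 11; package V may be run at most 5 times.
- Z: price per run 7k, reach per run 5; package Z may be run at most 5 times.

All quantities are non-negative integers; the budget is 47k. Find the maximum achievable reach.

Take 4×L, 5×V, and 1×Z: price 46 ≤ 47, reach 4·8 + 5·11 + 1·5 = 92.
V has the best ratio (11/3) and is taken to its limit of 5; remaining capacity is filled optimally with the others.

92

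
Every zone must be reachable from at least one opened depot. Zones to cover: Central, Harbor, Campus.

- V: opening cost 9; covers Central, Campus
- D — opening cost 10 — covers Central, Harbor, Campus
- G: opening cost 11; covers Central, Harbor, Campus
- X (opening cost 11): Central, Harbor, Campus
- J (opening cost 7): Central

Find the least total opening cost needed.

10

D alone covers Central, Harbor, Campus — every zone.
Total opening cost: 10.
No cover costs less than 10.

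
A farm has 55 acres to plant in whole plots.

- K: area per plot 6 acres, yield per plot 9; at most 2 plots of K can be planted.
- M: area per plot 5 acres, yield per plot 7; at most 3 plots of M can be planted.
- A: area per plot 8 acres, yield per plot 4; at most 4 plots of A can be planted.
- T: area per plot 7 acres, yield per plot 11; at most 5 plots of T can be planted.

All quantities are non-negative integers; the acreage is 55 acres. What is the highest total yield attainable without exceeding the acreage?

Take 2×K, 3×M, and 4×T: area 55 ≤ 55, yield 2·9 + 3·7 + 4·11 = 83.
No other integer combination yields more.

83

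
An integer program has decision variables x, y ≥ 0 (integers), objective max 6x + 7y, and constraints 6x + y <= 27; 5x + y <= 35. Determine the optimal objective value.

189

(x,y)=(0,27) is feasible, giving 189.
(x,y)=(0,26) is feasible, giving 182.
The best lattice point is (0,27), giving 189.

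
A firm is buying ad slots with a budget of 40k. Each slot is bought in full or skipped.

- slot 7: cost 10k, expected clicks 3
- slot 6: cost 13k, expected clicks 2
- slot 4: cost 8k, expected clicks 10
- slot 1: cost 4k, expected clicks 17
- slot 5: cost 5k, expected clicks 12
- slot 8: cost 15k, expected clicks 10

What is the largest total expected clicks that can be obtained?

Take slot 4, slot 1, slot 5, and slot 8: cost 8 + 4 + 5 + 15 = 32 ≤ 40, expected clicks 10 + 17 + 12 + 10 = 49.
No other feasible combination does better.

49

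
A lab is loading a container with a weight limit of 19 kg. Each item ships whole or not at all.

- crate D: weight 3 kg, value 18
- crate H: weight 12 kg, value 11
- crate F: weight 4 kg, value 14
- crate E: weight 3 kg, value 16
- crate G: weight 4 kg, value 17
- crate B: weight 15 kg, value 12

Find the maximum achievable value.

Allowing fractional choices, the relaxed optimum would be about 69.6, but items are indivisible.
crate D + crate E + crate G: weight 3 + 3 + 4 = 10 ≤ 19, value 18 + 16 + 17 = 51.
crate D + crate F + crate G: weight 3 + 4 + 4 = 11 ≤ 19, value 18 + 14 + 17 = 49.
crate D + crate F + crate E + crate G: weight 3 + 4 + 3 + 4 = 14 ≤ 19, value 18 + 14 + 16 + 17 = 65.
Best is crate D, crate F, crate E, and crate G with total value 65.

65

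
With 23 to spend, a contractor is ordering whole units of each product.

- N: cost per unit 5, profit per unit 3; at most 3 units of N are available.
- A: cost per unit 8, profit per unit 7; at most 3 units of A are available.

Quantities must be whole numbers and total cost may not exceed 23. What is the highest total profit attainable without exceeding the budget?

A has the best ratio (7/8); taking only A gives at most 2×7 = 14 (stopped by the cost limit).
Mixing does better — 1×N and 2×A: cost 21 ≤ 23, profit 1·3 + 2·7 = 17.

17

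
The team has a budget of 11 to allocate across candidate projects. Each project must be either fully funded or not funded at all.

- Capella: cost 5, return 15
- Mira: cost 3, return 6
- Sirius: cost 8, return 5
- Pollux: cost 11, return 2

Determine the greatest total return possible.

Mira + Sirius: cost 3 + 8 = 11 ≤ 11, return 6 + 5 = 11.
Capella + Mira: cost 5 + 3 = 8 ≤ 11, return 15 + 6 = 21.
Capella: cost 5 ≤ 11, return 15.
Best is Capella and Mira with total return 21.

21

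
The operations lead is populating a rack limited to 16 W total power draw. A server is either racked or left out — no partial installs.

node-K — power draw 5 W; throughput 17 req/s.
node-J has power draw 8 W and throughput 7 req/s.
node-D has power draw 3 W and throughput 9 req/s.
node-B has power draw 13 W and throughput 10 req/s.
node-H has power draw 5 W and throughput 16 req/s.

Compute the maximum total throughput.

Treat it as a binary knapsack problem.
Allowing fractional choices, the relaxed optimum would be about 44.6, but servers are indivisible.
node-K + node-J + node-D: power draw 5 + 8 + 3 = 16 ≤ 16, throughput 17 + 7 + 9 = 33.
node-K + node-H: power draw 5 + 5 = 10 ≤ 16, throughput 17 + 16 = 33.
node-K + node-D + node-H: power draw 5 + 3 + 5 = 13 ≤ 16, throughput 17 + 9 + 16 = 42.
Best is node-K, node-D, and node-H with total throughput 42.

42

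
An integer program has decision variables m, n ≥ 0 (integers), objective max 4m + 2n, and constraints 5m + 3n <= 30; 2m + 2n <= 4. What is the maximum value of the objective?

8

(m,n)=(2,0): 5·2+3·0=10≤30, 2·2+2·0=4≤4, objective 8.
(m,n)=(1,1): 5·1+3·1=8≤30, 2·1+2·1=4≤4, objective 6.
(m,n)=(1,0): 5·1+3·0=5≤30, 2·1+2·0=2≤4, objective 4.
The best lattice point is (2,0), giving 8.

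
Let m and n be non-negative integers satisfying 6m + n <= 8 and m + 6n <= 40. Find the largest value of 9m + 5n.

30

The continuous relaxation peaks at (0.229, 6.63) with value 35.20; rounding to a feasible lattice point costs some objective.
(m,n)=(0,6): 6·0+1·6=6≤8, 1·0+6·6=36≤40, objective 30.
(m,n)=(0,5): 6·0+1·5=5≤8, 1·0+6·5=30≤40, objective 25.
No feasible integer point exceeds 30.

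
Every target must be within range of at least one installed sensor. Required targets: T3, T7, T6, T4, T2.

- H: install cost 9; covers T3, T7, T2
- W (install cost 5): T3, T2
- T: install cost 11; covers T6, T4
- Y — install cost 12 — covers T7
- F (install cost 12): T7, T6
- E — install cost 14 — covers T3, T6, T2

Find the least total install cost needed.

This is a weighted set-cover instance.
The greedy cost-per-new-target heuristic would pick W, T, and H for 25, but a cheaper cover exists.
Choose H and T: together they cover T3, T7, T6, T4, T2 — every target.
Total install cost: 9 + 11 = 20.
No cover costs less than 20.

20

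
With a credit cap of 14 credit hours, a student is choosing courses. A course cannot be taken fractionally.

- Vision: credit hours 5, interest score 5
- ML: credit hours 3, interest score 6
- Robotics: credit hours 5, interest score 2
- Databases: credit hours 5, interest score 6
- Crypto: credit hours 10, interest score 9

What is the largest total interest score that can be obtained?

Take Vision, ML, and Databases: credit hours 5 + 3 + 5 = 13 ≤ 14, interest score 5 + 6 + 6 = 17.
No other feasible combination does better.

17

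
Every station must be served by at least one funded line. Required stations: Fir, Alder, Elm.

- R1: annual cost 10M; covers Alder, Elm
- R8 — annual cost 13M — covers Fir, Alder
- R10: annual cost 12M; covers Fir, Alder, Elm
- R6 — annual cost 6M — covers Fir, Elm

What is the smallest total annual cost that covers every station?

12

R10 alone covers Fir, Alder, Elm — every station.
Total annual cost: 12.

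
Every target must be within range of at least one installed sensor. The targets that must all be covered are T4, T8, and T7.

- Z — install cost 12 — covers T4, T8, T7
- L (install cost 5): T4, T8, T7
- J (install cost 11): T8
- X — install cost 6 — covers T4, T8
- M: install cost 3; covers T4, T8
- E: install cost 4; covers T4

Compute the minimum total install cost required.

5

The greedy cost-per-new-target heuristic would pick M and L for 8, but a cheaper cover exists.
L alone covers T4, T8, T7 — every target.
Total install cost: 5.
No cover costs less than 5.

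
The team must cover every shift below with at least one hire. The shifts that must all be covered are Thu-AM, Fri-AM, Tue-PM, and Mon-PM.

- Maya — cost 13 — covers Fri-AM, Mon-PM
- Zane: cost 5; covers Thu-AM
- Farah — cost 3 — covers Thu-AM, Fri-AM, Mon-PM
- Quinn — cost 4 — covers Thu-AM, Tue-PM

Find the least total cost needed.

Choose Farah and Quinn: together they cover Thu-AM, Fri-AM, Tue-PM, Mon-PM — every shift.
Total cost: 3 + 4 = 7.
No cover costs less than 7.

7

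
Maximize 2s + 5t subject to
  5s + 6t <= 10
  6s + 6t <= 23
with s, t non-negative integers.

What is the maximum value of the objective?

Relaxing integrality, the LP optimum is 8.33 at (s,t) = (0, 1.67), which is not an integer point.
(s,t)=(0,1): 5·0+6·1=6≤10, 6·0+6·1=6≤23, objective 5.
(s,t)=(1,0): 5·1+6·0=5≤10, 6·1+6·0=6≤23, objective 2.
(s,t)=(0,0): 5·0+6·0=0≤10, 6·0+6·0=0≤23, objective 0.
Maximum is 5 at (s,t)=(0,1).

5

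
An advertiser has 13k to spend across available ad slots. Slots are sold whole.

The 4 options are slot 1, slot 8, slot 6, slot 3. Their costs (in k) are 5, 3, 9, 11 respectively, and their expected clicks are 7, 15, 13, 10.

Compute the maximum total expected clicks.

28

slot 8 + slot 6: cost 3 + 9 = 12 ≤ 13, expected clicks 15 + 13 = 28.
slot 1 + slot 8: cost 5 + 3 = 8 ≤ 13, expected clicks 7 + 15 = 22.
Best is slot 8 and slot 6 with total expected clicks 28.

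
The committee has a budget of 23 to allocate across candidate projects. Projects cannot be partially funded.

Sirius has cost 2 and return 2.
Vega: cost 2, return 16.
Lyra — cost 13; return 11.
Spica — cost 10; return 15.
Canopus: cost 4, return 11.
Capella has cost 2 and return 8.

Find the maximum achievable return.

Take Sirius, Vega, Spica, Canopus, and Capella: cost 2 + 2 + 10 + 4 + 2 = 20 ≤ 23, return 2 + 16 + 15 + 11 + 8 = 52.
No other feasible combination does better.

52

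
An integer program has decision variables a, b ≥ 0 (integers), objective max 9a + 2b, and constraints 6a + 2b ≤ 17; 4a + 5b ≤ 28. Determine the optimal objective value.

22

The continuous relaxation peaks at (2.83, 0) with value 25.50; rounding to a feasible lattice point costs some objective.
(a,b)=(2,2): 6·2+2·2=16≤17, 4·2+5·2=18≤28, objective 22.
(a,b)=(2,1): 6·2+2·1=14≤17, 4·2+5·1=13≤28, objective 20.
No feasible integer point exceeds 22.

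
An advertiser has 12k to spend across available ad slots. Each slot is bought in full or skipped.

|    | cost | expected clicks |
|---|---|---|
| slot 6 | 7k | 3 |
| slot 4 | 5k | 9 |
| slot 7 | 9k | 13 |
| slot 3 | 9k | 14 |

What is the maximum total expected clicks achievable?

slot 3: cost 9 ≤ 12, expected clicks 14.
slot 7: cost 9 ≤ 12, expected clicks 13.
Best is slot 3 with total expected clicks 14.

14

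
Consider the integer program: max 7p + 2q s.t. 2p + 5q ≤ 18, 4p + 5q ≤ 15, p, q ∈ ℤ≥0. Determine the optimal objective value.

(p,q)=(3,0): 2·3+5·0=6≤18, 4·3+5·0=12≤15, objective 21.
(p,q)=(2,1): 2·2+5·1=9≤18, 4·2+5·1=13≤15, objective 16.
(p,q)=(2,0): 2·2+5·0=4≤18, 4·2+5·0=8≤15, objective 14.
No feasible integer point exceeds 21.

21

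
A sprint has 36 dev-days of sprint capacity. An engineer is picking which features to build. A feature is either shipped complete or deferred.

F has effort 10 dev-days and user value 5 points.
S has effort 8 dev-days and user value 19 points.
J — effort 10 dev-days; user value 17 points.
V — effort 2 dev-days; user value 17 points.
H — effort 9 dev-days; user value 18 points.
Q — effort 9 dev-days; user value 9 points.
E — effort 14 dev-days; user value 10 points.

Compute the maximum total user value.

This is an integer program with binary decision variables.
S + V + H + E: effort 8 + 2 + 9 + 14 = 33 ≤ 36, user value 19 + 17 + 18 + 10 = 64.
S + J + V + H: effort 8 + 10 + 2 + 9 = 29 ≤ 36, user value 19 + 17 + 17 + 18 = 71.
Best is S, J, V, and H with total user value 71.

71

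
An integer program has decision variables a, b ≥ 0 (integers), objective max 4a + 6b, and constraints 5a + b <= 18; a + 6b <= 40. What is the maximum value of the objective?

The continuous relaxation peaks at (2.34, 6.28) with value 47.03; rounding to a feasible lattice point costs some objective.
(a,b)=(2,6): 5·2+1·6=16≤18, 1·2+6·6=38≤40, objective 44.
(a,b)=(1,6): 5·1+1·6=11≤18, 1·1+6·6=37≤40, objective 40.
Maximum is 44 at (a,b)=(2,6).

44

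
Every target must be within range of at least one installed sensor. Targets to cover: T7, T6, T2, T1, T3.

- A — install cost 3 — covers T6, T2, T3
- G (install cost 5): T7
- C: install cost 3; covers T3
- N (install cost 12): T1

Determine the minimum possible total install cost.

Choose A, G, and N: together they cover T7, T6, T2, T1, T3 — every target.
Total install cost: 3 + 5 + 12 = 20.
No cover costs less than 20.

20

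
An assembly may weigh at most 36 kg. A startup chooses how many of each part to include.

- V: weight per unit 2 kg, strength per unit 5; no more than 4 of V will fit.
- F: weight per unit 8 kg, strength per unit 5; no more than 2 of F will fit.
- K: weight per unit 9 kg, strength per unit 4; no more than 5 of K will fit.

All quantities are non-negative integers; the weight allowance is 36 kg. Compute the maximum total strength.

V has the best ratio (5/2); taking only V gives at most 4×5 = 20 (stopped by the supply cap of 4).
Mixing does better — 4×V, 2×F, and 1×K: weight 33 ≤ 36, strength 4·5 + 2·5 + 1·4 = 34.

34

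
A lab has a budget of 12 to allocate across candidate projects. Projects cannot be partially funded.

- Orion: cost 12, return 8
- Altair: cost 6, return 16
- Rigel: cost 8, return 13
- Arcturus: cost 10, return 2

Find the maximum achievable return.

16

Treat it as a binary knapsack problem.
Altair: cost 6 ≤ 12, return 16.
Rigel: cost 8 ≤ 12, return 13.
Best is Altair with total return 16.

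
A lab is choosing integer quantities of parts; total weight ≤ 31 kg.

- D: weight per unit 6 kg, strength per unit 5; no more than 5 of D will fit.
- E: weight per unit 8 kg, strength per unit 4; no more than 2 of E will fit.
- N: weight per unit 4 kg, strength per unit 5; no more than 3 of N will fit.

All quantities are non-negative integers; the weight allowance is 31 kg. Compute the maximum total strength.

30

2×D and 3×N: weight 24 ≤ 31, strength 2·5 + 3·5 = 25.
3×D and 3×N: weight 30 ≤ 31, strength 3·5 + 3·5 = 30.
Best is 30.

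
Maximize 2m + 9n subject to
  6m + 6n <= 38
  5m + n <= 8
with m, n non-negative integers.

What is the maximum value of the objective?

Relaxing integrality, the LP optimum is 57.00 at (m,n) = (0, 6.33), which is not an integer point.
(m,n)=(0,6) is feasible, giving 54.
(m,n)=(0,5) is feasible, giving 45.
Maximum is 54 at (m,n)=(0,6).

54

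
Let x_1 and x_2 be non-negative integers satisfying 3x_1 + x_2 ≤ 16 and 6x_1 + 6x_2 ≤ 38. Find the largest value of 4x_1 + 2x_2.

22

The continuous relaxation peaks at (4.83, 1.5) with value 22.33; rounding to a feasible lattice point costs some objective.
(x_1,x_2)=(5,1): 3·5+1·1=16≤16, 6·5+6·1=36≤38, objective 22.
(x_1,x_2)=(4,2): 3·4+1·2=14≤16, 6·4+6·2=36≤38, objective 20.
(x_1,x_2)=(5,0): 3·5+1·0=15≤16, 6·5+6·0=30≤38, objective 20.
Maximum is 22 at (x_1,x_2)=(5,1).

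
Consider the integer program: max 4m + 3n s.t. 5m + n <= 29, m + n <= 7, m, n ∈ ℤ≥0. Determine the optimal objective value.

26

Relaxing integrality, the LP optimum is 26.50 at (m,n) = (5.5, 1.5), which is not an integer point.
(m,n)=(5,2): 5·5+1·2=27≤29, 1·5+1·2=7≤7, objective 26.
(m,n)=(4,3): 5·4+1·3=23≤29, 1·4+1·3=7≤7, objective 25.
(m,n)=(5,1): 5·5+1·1=26≤29, 1·5+1·1=6≤7, objective 23.
(m,n)=(4,2): 5·4+1·2=22≤29, 1·4+1·2=6≤7, objective 22.
Maximum is 26 at (m,n)=(5,2).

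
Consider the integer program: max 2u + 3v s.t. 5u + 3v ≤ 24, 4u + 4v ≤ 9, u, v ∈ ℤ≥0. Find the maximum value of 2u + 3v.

6

(u,v)=(0,2): 5·0+3·2=6≤24, 4·0+4·2=8≤9, objective 6.
(u,v)=(1,1): 5·1+3·1=8≤24, 4·1+4·1=8≤9, objective 5.
(u,v)=(0,1): 5·0+3·1=3≤24, 4·0+4·1=4≤9, objective 3.
The best lattice point is (0,2), giving 6.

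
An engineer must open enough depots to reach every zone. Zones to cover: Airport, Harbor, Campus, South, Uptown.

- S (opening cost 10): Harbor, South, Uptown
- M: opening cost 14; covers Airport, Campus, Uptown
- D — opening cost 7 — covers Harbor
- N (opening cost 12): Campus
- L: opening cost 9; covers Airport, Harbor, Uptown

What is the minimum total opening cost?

The greedy cost-per-new-zone heuristic would pick L, S, and N for 31, but a cheaper cover exists.
Choose S and M: together they cover Airport, Harbor, Campus, South, Uptown — every zone.
Total opening cost: 10 + 14 = 24.
No cover costs less than 24.

24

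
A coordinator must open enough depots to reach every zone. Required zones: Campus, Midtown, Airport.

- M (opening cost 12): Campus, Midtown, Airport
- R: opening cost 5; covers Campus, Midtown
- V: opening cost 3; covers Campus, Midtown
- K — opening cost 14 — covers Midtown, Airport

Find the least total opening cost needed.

12

The greedy cost-per-new-zone heuristic would pick V and M for 15, but a cheaper cover exists.
M alone covers Campus, Midtown, Airport — every zone.
Total opening cost: 12.
No cover costs less than 12.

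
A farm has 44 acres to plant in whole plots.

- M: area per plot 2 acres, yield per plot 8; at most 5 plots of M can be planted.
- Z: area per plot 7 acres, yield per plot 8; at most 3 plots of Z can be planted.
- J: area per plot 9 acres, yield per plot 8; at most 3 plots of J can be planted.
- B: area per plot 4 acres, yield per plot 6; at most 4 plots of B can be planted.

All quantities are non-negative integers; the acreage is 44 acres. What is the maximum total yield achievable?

82

M has the best ratio (8/2); taking only M gives at most 5×8 = 40 (stopped by the supply cap of 5).
Mixing does better — 5×M, 3×Z, and 3×B: area 43 ≤ 44, yield 5·8 + 3·8 + 3·6 = 82.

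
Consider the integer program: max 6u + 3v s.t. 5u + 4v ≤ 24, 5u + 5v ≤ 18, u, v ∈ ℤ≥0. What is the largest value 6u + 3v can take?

The continuous relaxation peaks at (3.6, 0) with value 21.60; rounding to a feasible lattice point costs some objective.
(u,v)=(3,0): 5·3+4·0=15≤24, 5·3+5·0=15≤18, objective 18.
(u,v)=(2,1): 5·2+4·1=14≤24, 5·2+5·1=15≤18, objective 15.
(u,v)=(2,0): 5·2+4·0=10≤24, 5·2+5·0=10≤18, objective 12.
The best lattice point is (3,0), giving 18.

18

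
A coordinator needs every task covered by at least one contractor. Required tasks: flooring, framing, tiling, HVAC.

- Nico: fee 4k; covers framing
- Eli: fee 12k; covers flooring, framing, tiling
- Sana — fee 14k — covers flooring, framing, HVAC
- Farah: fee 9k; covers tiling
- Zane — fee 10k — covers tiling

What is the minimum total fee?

This is an integer covering problem.
The greedy cost-per-new-task heuristic would pick Nico, Eli, and Sana for 30, but a cheaper cover exists.
Choose Sana and Farah: together they cover flooring, framing, tiling, HVAC — every task.
Total fee: 14 + 9 = 23.
No cover costs less than 23.

23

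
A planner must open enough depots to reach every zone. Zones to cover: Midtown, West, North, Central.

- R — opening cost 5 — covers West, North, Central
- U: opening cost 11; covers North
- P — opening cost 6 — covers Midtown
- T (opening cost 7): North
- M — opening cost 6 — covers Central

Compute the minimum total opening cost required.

11

This is an integer covering problem.
Choose R and P: together they cover Midtown, West, North, Central — every zone.
Total opening cost: 5 + 6 = 11.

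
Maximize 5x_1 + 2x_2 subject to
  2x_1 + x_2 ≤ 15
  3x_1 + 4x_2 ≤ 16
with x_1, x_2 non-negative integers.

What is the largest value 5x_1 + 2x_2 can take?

25

The continuous relaxation peaks at (5.33, 0) with value 26.67; rounding to a feasible lattice point costs some objective.
(x_1,x_2)=(5,0): 2·5+1·0=10≤15, 3·5+4·0=15≤16, objective 25.
(x_1,x_2)=(4,1): 2·4+1·1=9≤15, 3·4+4·1=16≤16, objective 22.
(x_1,x_2)=(4,0): 2·4+1·0=8≤15, 3·4+4·0=12≤16, objective 20.
Maximum is 25 at (x_1,x_2)=(5,0).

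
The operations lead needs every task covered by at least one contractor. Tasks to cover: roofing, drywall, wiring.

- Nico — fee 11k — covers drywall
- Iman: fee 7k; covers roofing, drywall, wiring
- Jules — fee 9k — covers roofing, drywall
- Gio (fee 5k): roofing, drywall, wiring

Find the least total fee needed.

5

Gio alone covers roofing, drywall, wiring — every task.
Total fee: 5.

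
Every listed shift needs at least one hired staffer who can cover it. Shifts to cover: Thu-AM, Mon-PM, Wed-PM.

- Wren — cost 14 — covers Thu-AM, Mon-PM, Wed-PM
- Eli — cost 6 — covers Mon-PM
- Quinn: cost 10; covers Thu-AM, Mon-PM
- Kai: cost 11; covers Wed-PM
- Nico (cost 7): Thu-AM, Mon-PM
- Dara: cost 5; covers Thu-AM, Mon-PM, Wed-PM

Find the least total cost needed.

5

Dara alone covers Thu-AM, Mon-PM, Wed-PM — every shift.
Total cost: 5.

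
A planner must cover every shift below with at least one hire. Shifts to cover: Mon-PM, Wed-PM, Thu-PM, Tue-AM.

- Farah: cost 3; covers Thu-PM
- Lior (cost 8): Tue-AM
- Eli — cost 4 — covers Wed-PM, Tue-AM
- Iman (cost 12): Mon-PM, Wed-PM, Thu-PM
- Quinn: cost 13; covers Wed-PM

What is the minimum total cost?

16

The greedy cost-per-new-shift heuristic would pick Eli, Farah, and Iman for 19, but a cheaper cover exists.
Choose Eli and Iman: together they cover Mon-PM, Wed-PM, Thu-PM, Tue-AM — every shift.
Total cost: 4 + 12 = 16.
No cover costs less than 16.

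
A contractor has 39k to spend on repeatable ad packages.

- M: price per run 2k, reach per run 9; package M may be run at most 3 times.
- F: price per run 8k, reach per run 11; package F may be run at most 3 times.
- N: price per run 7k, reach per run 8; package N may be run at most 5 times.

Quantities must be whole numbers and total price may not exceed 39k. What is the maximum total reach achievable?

This is a bounded integer knapsack.
3×M, 3×F, and 1×N: price 37 ≤ 39, reach 3·9 + 3·11 + 1·8 = 68.
3×M, 2×F, and 2×N: price 36 ≤ 39, reach 3·9 + 2·11 + 2·8 = 65.
Best is 68.

68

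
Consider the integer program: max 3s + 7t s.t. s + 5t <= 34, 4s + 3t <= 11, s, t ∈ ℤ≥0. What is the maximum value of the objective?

21

The continuous relaxation peaks at (0, 3.67) with value 25.67; rounding to a feasible lattice point costs some objective.
(s,t)=(0,3): 1·0+5·3=15≤34, 4·0+3·3=9≤11, objective 21.
(s,t)=(1,2): 1·1+5·2=11≤34, 4·1+3·2=10≤11, objective 17.
(s,t)=(0,2): 1·0+5·2=10≤34, 4·0+3·2=6≤11, objective 14.
The best lattice point is (0,3), giving 21.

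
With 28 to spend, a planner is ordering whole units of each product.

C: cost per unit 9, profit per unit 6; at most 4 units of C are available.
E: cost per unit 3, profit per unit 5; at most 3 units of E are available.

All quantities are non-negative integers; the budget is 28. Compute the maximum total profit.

2×C and 3×E: cost 27 ≤ 28, profit 2·6 + 3·5 = 27.
2×C and 2×E: cost 24 ≤ 28, profit 2·6 + 2·5 = 22.
Best is 27.

27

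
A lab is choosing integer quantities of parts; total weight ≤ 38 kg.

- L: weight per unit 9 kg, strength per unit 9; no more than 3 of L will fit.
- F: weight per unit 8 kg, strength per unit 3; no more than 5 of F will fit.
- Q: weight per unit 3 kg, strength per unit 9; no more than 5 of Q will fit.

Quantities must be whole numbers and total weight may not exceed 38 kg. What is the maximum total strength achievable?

1×L, 1×F, and 5×Q: weight 32 ≤ 38, strength 1·9 + 1·3 + 5·9 = 57.
2×L and 5×Q: weight 33 ≤ 38, strength 2·9 + 5·9 = 63.
Best is 63.

63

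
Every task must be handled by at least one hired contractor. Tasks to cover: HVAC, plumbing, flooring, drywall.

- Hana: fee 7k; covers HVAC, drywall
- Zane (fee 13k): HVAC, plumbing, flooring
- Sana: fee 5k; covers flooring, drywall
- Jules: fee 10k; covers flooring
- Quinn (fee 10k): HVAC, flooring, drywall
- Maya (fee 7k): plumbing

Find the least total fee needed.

The greedy cost-per-new-task heuristic would pick Sana and Zane for 18, but a cheaper cover exists.
Choose Quinn and Maya: together they cover HVAC, plumbing, flooring, drywall — every task.
Total fee: 10 + 7 = 17.
No cover costs less than 17.

17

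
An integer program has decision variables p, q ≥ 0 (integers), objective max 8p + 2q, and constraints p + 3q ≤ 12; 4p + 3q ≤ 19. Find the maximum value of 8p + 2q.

The continuous relaxation peaks at (4.75, 0) with value 38.00; rounding to a feasible lattice point costs some objective.
(p,q)=(4,1): 1·4+3·1=7≤12, 4·4+3·1=19≤19, objective 34.
(p,q)=(4,0): 1·4+3·0=4≤12, 4·4+3·0=16≤19, objective 32.
(p,q)=(3,2): 1·3+3·2=9≤12, 4·3+3·2=18≤19, objective 28.
Maximum is 34 at (p,q)=(4,1).

34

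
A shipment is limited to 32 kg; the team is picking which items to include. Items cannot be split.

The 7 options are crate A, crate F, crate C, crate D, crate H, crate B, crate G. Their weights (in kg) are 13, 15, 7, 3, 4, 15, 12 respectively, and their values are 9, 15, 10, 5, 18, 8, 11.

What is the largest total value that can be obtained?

48

Allowing fractional choices, the relaxed optimum would be about 50.8, but items are indivisible.
crate C + crate D + crate H + crate G: weight 7 + 3 + 4 + 12 = 26 ≤ 32, value 10 + 5 + 18 + 11 = 44.
crate F + crate C + crate D + crate H: weight 15 + 7 + 3 + 4 = 29 ≤ 32, value 15 + 10 + 5 + 18 = 48.
Best is crate F, crate C, crate D, and crate H with total value 48.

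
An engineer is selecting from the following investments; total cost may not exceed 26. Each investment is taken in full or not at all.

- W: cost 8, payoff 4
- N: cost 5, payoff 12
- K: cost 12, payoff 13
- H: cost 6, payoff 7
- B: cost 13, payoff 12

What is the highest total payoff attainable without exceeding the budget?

N + K + H: cost 5 + 12 + 6 = 23 ≤ 26, payoff 12 + 13 + 7 = 32.
N + H + B: cost 5 + 6 + 13 = 24 ≤ 26, payoff 12 + 7 + 12 = 31.
W + N + K: cost 8 + 5 + 12 = 25 ≤ 26, payoff 4 + 12 + 13 = 29.
Best is N, K, and H with total payoff 32.

32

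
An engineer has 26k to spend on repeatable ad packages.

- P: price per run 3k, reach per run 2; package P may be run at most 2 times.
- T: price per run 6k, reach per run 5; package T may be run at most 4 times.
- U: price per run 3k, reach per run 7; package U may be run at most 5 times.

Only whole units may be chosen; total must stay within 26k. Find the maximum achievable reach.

This is a bounded integer knapsack.
U has the best ratio (7/3); taking only U gives at most 5×7 = 35 (stopped by the supply cap of 5).
Mixing does better — 1×P, 1×T, and 5×U: price 24 ≤ 26, reach 1·2 + 1·5 + 5·7 = 42.

42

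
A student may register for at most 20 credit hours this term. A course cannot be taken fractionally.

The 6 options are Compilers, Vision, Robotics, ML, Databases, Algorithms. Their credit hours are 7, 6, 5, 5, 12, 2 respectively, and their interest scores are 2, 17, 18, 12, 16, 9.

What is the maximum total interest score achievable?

Take Vision, Robotics, ML, and Algorithms: credit hours 6 + 5 + 5 + 2 = 18 ≤ 20, interest score 17 + 18 + 12 + 9 = 56.
No other feasible combination does better.

56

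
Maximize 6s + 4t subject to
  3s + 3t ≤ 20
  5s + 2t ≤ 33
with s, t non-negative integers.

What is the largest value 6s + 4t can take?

36

The continuous relaxation peaks at (6.56, 0.111) with value 39.78; rounding to a feasible lattice point costs some objective.
(s,t)=(6,0) is feasible, giving 36.
(s,t)=(5,1) is feasible, giving 34.
(s,t)=(5,0) is feasible, giving 30.
Maximum is 36 at (s,t)=(6,0).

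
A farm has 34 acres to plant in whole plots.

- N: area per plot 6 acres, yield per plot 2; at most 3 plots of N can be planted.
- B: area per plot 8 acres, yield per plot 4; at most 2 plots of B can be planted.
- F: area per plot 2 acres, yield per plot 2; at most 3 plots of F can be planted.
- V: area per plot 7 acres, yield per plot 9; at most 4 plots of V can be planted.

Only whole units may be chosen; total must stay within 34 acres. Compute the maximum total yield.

42

This is a bounded integer knapsack.
2×F and 4×V: area 32 ≤ 34, yield 2·2 + 4·9 = 40.
3×F and 4×V: area 34 ≤ 34, yield 3·2 + 4·9 = 42.
Best is 42.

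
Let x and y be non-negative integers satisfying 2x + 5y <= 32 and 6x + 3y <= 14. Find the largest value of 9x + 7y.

The continuous relaxation peaks at (0, 4.67) with value 32.67; rounding to a feasible lattice point costs some objective.
(x,y)=(0,4): 2·0+5·4=20≤32, 6·0+3·4=12≤14, objective 28.
(x,y)=(0,3): 2·0+5·3=15≤32, 6·0+3·3=9≤14, objective 21.
The best lattice point is (0,4), giving 28.

28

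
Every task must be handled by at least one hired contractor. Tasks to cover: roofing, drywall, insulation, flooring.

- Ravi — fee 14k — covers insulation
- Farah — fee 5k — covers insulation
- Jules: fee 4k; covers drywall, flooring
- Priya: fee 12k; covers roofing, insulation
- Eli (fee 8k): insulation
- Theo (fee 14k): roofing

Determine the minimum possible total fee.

16

Choose Jules and Priya: together they cover roofing, drywall, insulation, flooring — every task.
Total fee: 4 + 12 = 16.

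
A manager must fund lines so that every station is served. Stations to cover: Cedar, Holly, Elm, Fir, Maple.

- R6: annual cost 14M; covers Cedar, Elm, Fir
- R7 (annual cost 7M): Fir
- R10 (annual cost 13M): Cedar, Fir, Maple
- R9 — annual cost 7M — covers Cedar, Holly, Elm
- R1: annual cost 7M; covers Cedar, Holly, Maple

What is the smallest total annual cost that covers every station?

Choose R10 and R9: together they cover Cedar, Holly, Elm, Fir, Maple — every station.
Total annual cost: 13 + 7 = 20.
No cover costs less than 20.

20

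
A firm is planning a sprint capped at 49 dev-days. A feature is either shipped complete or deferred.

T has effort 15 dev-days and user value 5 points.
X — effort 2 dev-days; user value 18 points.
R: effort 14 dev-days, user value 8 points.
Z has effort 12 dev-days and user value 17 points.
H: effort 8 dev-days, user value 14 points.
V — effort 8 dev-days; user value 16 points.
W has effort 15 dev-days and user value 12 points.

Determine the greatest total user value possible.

77

X + Z + H + V + W: effort 2 + 12 + 8 + 8 + 15 = 45 ≤ 49, user value 18 + 17 + 14 + 16 + 12 = 77.
X + R + Z + H + V: effort 2 + 14 + 12 + 8 + 8 = 44 ≤ 49, user value 18 + 8 + 17 + 14 + 16 = 73.
Best is X, Z, H, V, and W with total user value 77.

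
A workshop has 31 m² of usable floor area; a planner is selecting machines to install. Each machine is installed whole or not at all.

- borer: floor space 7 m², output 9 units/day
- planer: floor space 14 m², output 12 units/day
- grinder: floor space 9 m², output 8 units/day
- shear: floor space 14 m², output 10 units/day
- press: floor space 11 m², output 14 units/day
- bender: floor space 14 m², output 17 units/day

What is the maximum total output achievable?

Allowing fractional choices, the relaxed optimum would be about 38.8, but machines are indivisible.
borer + grinder + bender: floor space 7 + 9 + 14 = 30 ≤ 31, output 9 + 8 + 17 = 34.
press + bender: floor space 11 + 14 = 25 ≤ 31, output 14 + 17 = 31.
Best is borer, grinder, and bender with total output 34.

34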